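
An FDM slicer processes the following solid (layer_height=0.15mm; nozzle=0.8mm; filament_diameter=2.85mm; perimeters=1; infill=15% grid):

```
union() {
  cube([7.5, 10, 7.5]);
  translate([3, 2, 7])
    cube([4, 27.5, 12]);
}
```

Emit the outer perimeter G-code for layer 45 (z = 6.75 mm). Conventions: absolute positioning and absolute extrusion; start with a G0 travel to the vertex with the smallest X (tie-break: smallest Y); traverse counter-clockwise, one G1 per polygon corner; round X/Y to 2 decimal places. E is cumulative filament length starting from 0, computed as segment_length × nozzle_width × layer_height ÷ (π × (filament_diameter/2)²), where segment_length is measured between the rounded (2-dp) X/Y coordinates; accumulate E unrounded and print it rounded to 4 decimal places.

At z = 6.75 mm: the cube is present — its section is the full 7.5×10 rectangle; the cube at (3, 2) does not reach this height (z outside [7, 19]); Taking the union: only the 7.5×10 cube is present, so the union is just that shape — 1 connected region. The outline is a single polygon with 4 vertices. Extrusion per mm of travel: 0.8 × 0.15 / (π × 1.425²) = 0.018811. Accumulating E over each segment gives final E = 0.6584.

G0 X0.00 Y0.00 Z6.75
G1 X7.50 Y0.00 E0.1411
G1 X7.50 Y10.00 E0.3292
G1 X0.00 Y10.00 E0.4703
G1 X0.00 Y0.00 E0.6584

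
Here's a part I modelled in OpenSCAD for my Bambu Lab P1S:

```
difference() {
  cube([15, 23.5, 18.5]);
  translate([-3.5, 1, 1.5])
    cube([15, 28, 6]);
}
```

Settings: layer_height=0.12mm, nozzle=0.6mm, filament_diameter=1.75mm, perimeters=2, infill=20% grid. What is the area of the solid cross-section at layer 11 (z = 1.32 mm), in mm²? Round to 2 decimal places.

At z = 1.32 mm: the cube (footprint 15×23.5) is included at this height (area 352.50 mm²); the cube at (-3.5, 1) is absent (z outside [1.5, 7.5]); Taking the first minus the rest: none of the subtracted shapes is present at this height, so the 15×23.5 cube is unchanged — area = 352.50 mm². Overall, the cross-section is a single solid region. Net area = 352.50 mm².

352.50 mm²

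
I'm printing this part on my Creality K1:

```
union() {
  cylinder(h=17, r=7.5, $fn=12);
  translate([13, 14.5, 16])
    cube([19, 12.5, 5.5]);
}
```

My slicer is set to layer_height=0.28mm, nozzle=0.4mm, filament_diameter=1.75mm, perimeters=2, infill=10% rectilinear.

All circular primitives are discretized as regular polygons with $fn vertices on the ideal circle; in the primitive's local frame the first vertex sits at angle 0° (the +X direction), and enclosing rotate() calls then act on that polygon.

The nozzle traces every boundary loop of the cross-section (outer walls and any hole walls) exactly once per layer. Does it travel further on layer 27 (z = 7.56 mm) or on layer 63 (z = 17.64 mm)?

layer 63 (z = 17.64 mm)

Layer 27 (z = 7.56): the r=7.5 cylinder gives a regular 12-gon of circumradius 7.5 (constant along its height) (perimeter = 2·12·7.500·sin(180°/12) = 46.59 mm); the cube at (13, 14.5) is not intersected at this z (z outside [16, 21.5]); Merging all regions: only the r=7.5 cylinder is present, so the union is just that shape — boundary = 46.59 mm. So its perimeter = 46.59 mm. Layer 63 (z = 17.64): the cylinder does not reach this height (z outside [0, 17]); the cube at (13, 14.5) is present — its section is the full 19×12.5 rectangle (perimeter 63.00 mm); Merging all regions: only the 19×12.5 cube at (13, 14.5) is present, so the union is just that shape — boundary = 63.00 mm. So its perimeter = 63.00 mm. Layer 63 is larger (63.00 vs 46.59 mm).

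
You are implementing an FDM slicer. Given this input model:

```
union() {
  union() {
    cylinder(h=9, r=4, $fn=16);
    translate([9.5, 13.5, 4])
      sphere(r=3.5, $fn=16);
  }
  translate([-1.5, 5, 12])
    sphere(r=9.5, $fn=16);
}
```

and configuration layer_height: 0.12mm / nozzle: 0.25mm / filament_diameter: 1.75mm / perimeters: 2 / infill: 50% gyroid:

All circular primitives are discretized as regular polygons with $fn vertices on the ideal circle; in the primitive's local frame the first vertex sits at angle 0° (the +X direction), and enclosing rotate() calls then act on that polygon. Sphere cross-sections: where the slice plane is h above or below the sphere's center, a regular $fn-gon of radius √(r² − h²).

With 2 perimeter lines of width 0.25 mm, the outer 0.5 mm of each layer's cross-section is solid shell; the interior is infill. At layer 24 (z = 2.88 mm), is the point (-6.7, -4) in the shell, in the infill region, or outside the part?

At z = 2.88 mm: the r=4 cylinder contributes a regular 16-gon of circumradius 4; the r=3.5 sphere at (9.5, 13.5) slices to a regular 16-gon of circumradius 3.316 (√(r²−h²) with h=1.12 from center); Taking the union: the 2 present regions are separate (no shared area or edge), so areas and boundary lengths simply add and each stays a separate island — 2 connected regions; the r=9.5 sphere at (-1.5, 5) contributes a regular 16-gon of circumradius √(9.5²−9.12²) = 2.660; Merging all regions: the regions partially overlap (shared area 3.59 mm²), so overlapping operands fuse into one piece — 2 connected regions. Overall, the cross-section has 2 separate islands. The nearest boundary edge runs (-2.83, -2.83)→(-3.70, -1.53); distance from the point to it = 3.87 mm. The point is not inside any of the regions above, so it lies outside the cross-section (3.87 mm from the nearest boundary).

outside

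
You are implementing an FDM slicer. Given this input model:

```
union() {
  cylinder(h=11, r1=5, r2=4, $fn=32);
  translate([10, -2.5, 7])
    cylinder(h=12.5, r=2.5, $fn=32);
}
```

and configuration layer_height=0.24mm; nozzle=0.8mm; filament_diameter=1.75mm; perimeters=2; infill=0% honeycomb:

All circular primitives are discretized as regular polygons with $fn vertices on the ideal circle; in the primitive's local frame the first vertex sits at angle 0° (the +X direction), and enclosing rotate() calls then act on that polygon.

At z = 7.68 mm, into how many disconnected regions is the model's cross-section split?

At z = 7.68 mm: the cone: at t=0.698 of its height the radius interpolates to r₁+(r₂−r₁)t = 4.302, giving a regular 32-gon of that circumradius; the cylinder at (10, -2.5): section is a regular 32-gon, circumradius r=2.5; Taking the union: the 2 present regions are separate (no shared area or edge), so areas and boundary lengths simply add and each stays a separate island — 2 connected regions. The result has 2 disconnected regions.

2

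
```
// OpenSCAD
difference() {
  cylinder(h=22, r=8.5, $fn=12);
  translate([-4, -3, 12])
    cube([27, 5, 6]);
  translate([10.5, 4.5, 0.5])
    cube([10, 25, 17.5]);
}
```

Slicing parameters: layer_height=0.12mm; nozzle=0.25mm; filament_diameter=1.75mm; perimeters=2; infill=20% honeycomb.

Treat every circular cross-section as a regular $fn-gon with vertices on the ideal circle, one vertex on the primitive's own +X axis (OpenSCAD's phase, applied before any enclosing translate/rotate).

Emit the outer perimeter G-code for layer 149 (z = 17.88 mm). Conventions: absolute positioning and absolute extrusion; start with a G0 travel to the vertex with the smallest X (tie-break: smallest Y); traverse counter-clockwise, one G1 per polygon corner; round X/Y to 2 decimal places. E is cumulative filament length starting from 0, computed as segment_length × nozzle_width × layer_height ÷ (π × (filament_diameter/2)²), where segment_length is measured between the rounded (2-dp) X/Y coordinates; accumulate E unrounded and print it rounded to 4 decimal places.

G0 X-8.50 Y0.00 Z17.88
G1 X-7.36 Y-4.25 E0.0549
G1 X-4.25 Y-7.36 E0.1097
G1 X0.00 Y-8.50 E0.1646
G1 X4.25 Y-7.36 E0.2195
G1 X7.36 Y-4.25 E0.2744
G1 X7.70 Y-3.00 E0.2905
G1 X-4.00 Y-3.00 E0.4364
G1 X-4.00 Y2.00 E0.4988
G1 X7.96 Y2.00 E0.6480
G1 X7.36 Y4.25 E0.6770
G1 X4.25 Y7.36 E0.7319
G1 X0.00 Y8.50 E0.7868
G1 X-4.25 Y7.36 E0.8416
G1 X-7.36 Y4.25 E0.8965
G1 X-8.50 Y0.00 E0.9514

At z = 17.88 mm: the r=8.5 cylinder contributes a regular 12-gon of circumradius 8.5; the cube at (-4, -3) is present — its section is the full 27×5 rectangle; the 10×25 cube at (10.5, 4.5) contributes its full rectangle; Subtracting the remaining from the first: starting from the r=8.5 cylinder, the 27×5 cube at (-4, -3) partially overlaps it — only the 60.76 mm² overlap (of its 135.00 mm²) is removed, clipping the outline; the 10×25 cube at (10.5, 4.5) misses the remaining region (no effect) — 1 connected region. The outline is a single polygon with 15 vertices. Extrusion per mm of travel: 0.25 × 0.12 / (π × 0.875²) = 0.012473. Accumulating E over each segment gives final E = 0.9514.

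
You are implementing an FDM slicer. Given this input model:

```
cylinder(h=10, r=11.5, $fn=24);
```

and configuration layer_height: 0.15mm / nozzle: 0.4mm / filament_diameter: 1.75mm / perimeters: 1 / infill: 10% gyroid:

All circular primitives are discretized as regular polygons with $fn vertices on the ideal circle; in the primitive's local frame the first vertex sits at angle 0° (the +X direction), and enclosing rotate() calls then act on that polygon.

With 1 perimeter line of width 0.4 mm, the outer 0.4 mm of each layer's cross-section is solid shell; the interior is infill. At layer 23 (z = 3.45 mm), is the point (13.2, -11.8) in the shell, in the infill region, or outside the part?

At z = 3.45 mm: the r=11.5 cylinder gives a regular 24-gon of circumradius 11.5 (constant along its height). Overall, the cross-section is a single solid region. The nearest boundary edge runs (8.13, -8.13)→(9.96, -5.75); distance from the point to it = 6.25 mm. The point is not inside any of the regions above, so it lies outside the cross-section (6.25 mm from the nearest boundary).

outside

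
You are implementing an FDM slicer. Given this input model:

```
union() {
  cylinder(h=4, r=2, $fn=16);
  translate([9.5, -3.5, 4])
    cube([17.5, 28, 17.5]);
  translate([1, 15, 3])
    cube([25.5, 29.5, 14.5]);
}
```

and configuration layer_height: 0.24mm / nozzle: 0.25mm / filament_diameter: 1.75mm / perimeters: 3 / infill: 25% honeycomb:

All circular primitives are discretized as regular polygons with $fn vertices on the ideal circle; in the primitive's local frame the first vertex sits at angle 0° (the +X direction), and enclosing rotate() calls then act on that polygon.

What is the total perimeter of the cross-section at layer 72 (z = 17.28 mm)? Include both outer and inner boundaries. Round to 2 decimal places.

At z = 17.28 mm: the cylinder is not intersected at this z (z outside [0, 4]); the 17.5×28 cube at (9.5, -3.5) contributes its full rectangle (perimeter 91.00 mm); the cube at (1, 15) is present — its section is the full 25.5×29.5 rectangle (perimeter 110.00 mm); Taking the union: the regions partially overlap (shared area 161.50 mm²), so the edge portions inside another operand are dropped and the merged outline is re-measured after clipping — boundary = 148.00 mm. Overall, the cross-section is a single solid region. Total boundary length (outer) = 148.00 mm.

148.00 mm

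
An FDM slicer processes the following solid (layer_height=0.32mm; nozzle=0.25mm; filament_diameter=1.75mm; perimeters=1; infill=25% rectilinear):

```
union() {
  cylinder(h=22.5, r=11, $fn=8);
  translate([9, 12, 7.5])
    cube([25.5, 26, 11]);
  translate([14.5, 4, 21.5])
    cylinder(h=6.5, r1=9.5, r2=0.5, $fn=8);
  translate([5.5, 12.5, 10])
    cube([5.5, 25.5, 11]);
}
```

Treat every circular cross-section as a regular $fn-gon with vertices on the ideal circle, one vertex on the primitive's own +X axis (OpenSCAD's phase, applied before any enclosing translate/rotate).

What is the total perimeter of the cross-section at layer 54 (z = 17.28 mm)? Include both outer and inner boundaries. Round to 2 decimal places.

At z = 17.28 mm: the r=11 cylinder contributes a regular 8-gon of circumradius 11 (perimeter = 2·8·11.000·sin(180°/8) = 67.35 mm); the cube at (9, 12) (footprint 25.5×26) is included at this height (perimeter 103.00 mm); the cone at (14.5, 4) does not reach this height (z outside [21.5, 28]); the cube at (5.5, 12.5) (footprint 5.5×25.5) is included at this height (perimeter 62.00 mm); Taking the union: the regions partially overlap (shared area 51.00 mm²), so the edge portions inside another operand are dropped and the merged outline is re-measured after clipping — boundary = 177.35 mm. Overall, the cross-section has 2 separate islands. Total boundary length (outer) = 177.35 mm.

177.35 mm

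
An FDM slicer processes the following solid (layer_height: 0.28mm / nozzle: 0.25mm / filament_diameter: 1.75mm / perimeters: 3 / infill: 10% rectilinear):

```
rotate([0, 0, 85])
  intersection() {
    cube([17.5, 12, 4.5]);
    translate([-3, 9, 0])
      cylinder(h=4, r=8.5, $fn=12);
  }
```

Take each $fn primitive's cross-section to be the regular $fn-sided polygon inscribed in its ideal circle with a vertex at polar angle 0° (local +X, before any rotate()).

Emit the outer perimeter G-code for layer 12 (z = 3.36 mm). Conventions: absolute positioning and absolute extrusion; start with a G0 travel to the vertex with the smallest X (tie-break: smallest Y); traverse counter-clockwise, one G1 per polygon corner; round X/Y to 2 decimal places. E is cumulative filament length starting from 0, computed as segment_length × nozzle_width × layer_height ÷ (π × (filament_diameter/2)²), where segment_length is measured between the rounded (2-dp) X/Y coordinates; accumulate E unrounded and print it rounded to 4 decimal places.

G0 X-11.95 Y1.05 Z3.36
G1 X-1.30 Y0.11 E0.3111
G1 X-1.52 Y1.39 E0.3489
G1 X-4.35 Y4.76 E0.4770
G1 X-8.49 Y6.26 E0.6052
G1 X-11.55 Y5.72 E0.6956
G1 X-11.95 Y1.05 E0.8320

At z = 3.36 mm: the 17.5×12 cube contributes its full rectangle; the cylinder at (-3, 9): section is a regular 12-gon, circumradius r=8.5; After intersecting: the r=8.5 cylinder at (-3, 9) partially overlaps the 17.5×12 cube; clipping to the common part keeps 45.19 mm² — 1 connected region; (rotated 85° about Z; rotation is an isometry so areas/perimeters/island counts are preserved). The outline is a single polygon with 6 vertices. Extrusion per mm of travel: 0.25 × 0.28 / (π × 0.875²) = 0.029103. Accumulating E over each segment gives final E = 0.8320.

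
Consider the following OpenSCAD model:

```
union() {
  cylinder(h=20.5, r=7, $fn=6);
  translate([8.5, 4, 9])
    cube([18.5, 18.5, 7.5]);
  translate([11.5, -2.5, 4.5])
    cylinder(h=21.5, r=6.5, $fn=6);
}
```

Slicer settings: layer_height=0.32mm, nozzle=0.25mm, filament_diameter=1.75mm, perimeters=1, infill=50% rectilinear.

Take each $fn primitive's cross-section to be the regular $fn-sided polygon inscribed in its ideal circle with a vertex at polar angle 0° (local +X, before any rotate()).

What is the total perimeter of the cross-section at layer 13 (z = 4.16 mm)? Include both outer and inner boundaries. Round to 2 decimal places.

42.00 mm

At z = 4.16 mm: the cylinder: section is a regular 6-gon, circumradius r=7 (perimeter = 2·6·7.000·sin(180°/6) = 42.00 mm); the cube at (8.5, 4) is absent (z outside [9, 16.5]); the cylinder at (11.5, -2.5) is absent (z outside [4.5, 26]); Taking the union: only the r=7 cylinder is present, so the union is just that shape — boundary = 42.00 mm. Overall, the cross-section is a single solid region. Total boundary length (outer) = 42.00 mm.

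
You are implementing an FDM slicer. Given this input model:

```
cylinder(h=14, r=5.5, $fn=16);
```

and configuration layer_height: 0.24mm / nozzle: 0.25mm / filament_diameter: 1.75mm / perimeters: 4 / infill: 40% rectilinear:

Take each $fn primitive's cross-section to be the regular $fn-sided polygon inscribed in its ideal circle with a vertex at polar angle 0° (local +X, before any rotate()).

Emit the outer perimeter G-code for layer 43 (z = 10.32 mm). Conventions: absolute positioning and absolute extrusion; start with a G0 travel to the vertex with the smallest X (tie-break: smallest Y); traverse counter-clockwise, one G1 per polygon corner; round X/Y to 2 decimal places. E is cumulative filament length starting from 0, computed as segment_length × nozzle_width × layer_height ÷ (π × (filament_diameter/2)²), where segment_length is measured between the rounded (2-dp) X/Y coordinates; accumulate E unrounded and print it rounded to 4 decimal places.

G0 X-5.50 Y0.00 Z10.32
G1 X-5.08 Y-2.10 E0.0534
G1 X-3.89 Y-3.89 E0.1070
G1 X-2.10 Y-5.08 E0.1607
G1 X0.00 Y-5.50 E0.2141
G1 X2.10 Y-5.08 E0.2675
G1 X3.89 Y-3.89 E0.3211
G1 X5.08 Y-2.10 E0.3747
G1 X5.50 Y0.00 E0.4282
G1 X5.08 Y2.10 E0.4816
G1 X3.89 Y3.89 E0.5352
G1 X2.10 Y5.08 E0.5888
G1 X0.00 Y5.50 E0.6422
G1 X-2.10 Y5.08 E0.6957
G1 X-3.89 Y3.89 E0.7493
G1 X-5.08 Y2.10 E0.8029
G1 X-5.50 Y0.00 E0.8563

At z = 10.32 mm: the cylinder: section is a regular 16-gon, circumradius r=5.5. The outline is a single polygon with 16 vertices. Extrusion per mm of travel: 0.25 × 0.24 / (π × 0.875²) = 0.024945. Accumulating E over each segment gives final E = 0.8563.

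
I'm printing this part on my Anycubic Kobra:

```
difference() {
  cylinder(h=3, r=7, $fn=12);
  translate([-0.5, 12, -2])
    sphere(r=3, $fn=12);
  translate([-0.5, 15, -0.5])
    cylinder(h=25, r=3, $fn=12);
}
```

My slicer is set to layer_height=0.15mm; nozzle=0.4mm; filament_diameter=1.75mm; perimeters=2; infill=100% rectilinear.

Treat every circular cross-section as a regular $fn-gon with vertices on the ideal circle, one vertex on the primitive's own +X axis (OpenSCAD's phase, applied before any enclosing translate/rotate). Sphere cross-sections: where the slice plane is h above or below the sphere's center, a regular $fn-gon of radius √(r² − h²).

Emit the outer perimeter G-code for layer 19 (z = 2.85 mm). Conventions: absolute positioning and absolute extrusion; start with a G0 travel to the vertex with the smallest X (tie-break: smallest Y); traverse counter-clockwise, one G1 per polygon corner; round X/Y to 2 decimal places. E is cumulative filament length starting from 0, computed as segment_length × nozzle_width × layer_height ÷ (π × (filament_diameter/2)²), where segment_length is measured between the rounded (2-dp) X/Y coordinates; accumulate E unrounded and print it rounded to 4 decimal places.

At z = 2.85 mm: the cylinder: section is a regular 12-gon, circumradius r=7; the sphere at (-0.5, 12) is absent (|z−center|=4.850 > r=3); the cylinder at (-0.5, 15): section is a regular 12-gon, circumradius r=3; Taking the first minus the rest: starting from the r=7 cylinder, the r=3 cylinder at (-0.5, 15) misses the remaining region (no effect) — 1 connected region. The outline is a single polygon with 12 vertices. Extrusion per mm of travel: 0.4 × 0.15 / (π × 0.875²) = 0.024945. Accumulating E over each segment gives final E = 1.0845.

G0 X-7.00 Y0.00 Z2.85
G1 X-6.06 Y-3.50 E0.0904
G1 X-3.50 Y-6.06 E0.1807
G1 X0.00 Y-7.00 E0.2711
G1 X3.50 Y-6.06 E0.3615
G1 X6.06 Y-3.50 E0.4518
G1 X7.00 Y0.00 E0.5422
G1 X6.06 Y3.50 E0.6326
G1 X3.50 Y6.06 E0.7229
G1 X0.00 Y7.00 E0.8133
G1 X-3.50 Y6.06 E0.9037
G1 X-6.06 Y3.50 E0.9941
G1 X-7.00 Y0.00 E1.0845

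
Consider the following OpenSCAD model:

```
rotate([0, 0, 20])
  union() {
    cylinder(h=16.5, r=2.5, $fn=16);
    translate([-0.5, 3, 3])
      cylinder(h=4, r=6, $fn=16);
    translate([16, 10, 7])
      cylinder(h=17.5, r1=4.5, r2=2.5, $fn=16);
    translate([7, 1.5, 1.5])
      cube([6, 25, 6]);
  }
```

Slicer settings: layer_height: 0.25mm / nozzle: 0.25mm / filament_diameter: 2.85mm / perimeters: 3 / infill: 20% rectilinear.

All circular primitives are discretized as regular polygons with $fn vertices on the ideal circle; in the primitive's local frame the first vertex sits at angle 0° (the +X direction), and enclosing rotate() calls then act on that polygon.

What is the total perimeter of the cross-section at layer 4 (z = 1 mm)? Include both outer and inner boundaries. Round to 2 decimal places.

At z = 1 mm: the cylinder: section is a regular 16-gon, circumradius r=2.5 (perimeter = 2·16·2.500·sin(180°/16) = 15.61 mm); the cylinder at (-0.5, 3) is absent (z outside [3, 7]); the cone at (16, 10) is not intersected at this z (z outside [7, 24.5]); the cube at (7, 1.5) does not reach this height (z outside [1.5, 7.5]); Combining (union): only the r=2.5 cylinder is present, so the union is just that shape — boundary = 15.61 mm; (whole slice rotated 20° about Z — lengths, areas and connectivity unchanged). Overall, the cross-section is a single solid region. Total boundary length (outer) = 15.61 mm.

15.61 mm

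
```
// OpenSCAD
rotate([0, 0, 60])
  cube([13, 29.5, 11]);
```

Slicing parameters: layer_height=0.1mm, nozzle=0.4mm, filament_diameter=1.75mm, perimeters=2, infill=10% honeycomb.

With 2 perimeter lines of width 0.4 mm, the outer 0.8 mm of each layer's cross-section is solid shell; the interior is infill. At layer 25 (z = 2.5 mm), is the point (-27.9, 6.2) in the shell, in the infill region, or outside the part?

outside

At z = 2.5 mm: the cube (footprint 13×29.5) is included at this height; (rotated 60° about Z; rotation is an isometry so areas/perimeters/island counts are preserved). Overall, the cross-section is a single solid region. Undo the 60° rotation: the query point maps to (-8.581, 27.262) in the un-rotated model frame. The nearest boundary edge runs (0.00, 29.50)→(0.00, 0.00); distance from the point to it = 8.58 mm. The point is not inside any of the regions above, so it lies outside the cross-section (8.58 mm from the nearest boundary).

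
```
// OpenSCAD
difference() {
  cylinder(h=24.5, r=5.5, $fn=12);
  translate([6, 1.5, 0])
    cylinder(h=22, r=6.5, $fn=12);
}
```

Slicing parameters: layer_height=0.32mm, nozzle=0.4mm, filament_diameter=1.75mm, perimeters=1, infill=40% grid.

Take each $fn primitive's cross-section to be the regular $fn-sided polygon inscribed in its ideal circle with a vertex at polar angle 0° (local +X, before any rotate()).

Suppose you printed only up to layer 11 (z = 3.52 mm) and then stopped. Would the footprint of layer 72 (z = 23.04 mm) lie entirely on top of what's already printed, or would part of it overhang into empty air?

part overhangs

Compare the two slices. At z = 3.52: the r=5.5 cylinder gives a regular 12-gon of circumradius 5.5 (constant along its height) (area = (12/2)·5.500²·sin(360°/12) = 90.75 mm²); the r=6.5 cylinder at (6, 1.5) gives a regular 12-gon of circumradius 6.5 (constant along its height) (area = (12/2)·6.500²·sin(360°/12) = 126.75 mm²); Subtracting the remaining from the first: starting from the r=5.5 cylinder (90.75 mm²), the r=6.5 cylinder at (6, 1.5) partially overlaps it — only the 38.74 mm² overlap (of its 126.75 mm²) is removed, clipping the outline — area = 52.01 mm². At z = 23.04: the r=5.5 cylinder contributes a regular 12-gon of circumradius 5.5 (area = (12/2)·5.500²·sin(360°/12) = 90.75 mm²); the cylinder at (6, 1.5) does not reach this height (z outside [0, 22]); Taking the first minus the rest: none of the subtracted shapes is present at this height, so the r=5.5 cylinder is unchanged — area = 90.75 mm². Checking containment: at z = 23.04 the cross-section extends beyond the z = 3.52 cross-section by about 38.74 mm².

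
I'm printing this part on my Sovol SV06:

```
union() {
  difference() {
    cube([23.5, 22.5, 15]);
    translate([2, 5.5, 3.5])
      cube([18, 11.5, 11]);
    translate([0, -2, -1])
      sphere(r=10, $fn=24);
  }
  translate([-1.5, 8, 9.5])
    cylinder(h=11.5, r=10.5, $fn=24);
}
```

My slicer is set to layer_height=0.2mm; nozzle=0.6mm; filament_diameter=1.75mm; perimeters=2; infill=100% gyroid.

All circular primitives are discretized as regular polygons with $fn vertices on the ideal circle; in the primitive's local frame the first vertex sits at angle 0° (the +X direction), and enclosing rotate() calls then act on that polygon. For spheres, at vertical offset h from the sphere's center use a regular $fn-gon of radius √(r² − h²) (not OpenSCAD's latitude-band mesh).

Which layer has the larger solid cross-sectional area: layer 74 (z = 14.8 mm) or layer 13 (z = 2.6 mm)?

Layer 74 (z = 14.8): the cube is present — its section is the full 23.5×22.5 rectangle (area 528.75 mm²); the cube at (2, 5.5) is absent (z outside [3.5, 14.5]); the sphere at (0, -2) does not reach this height (|z−center|=15.800 > r=10); After the difference (first − rest): none of the subtracted shapes is present at this height, so the 23.5×22.5 cube is unchanged — area = 528.75 mm²; the cylinder at (-1.5, 8): section is a regular 24-gon, circumradius r=10.5 (area = (24/2)·10.500²·sin(360°/24) = 342.42 mm²); Combining (union): the regions partially overlap — summed areas 871.17 mm² minus the doubly-counted overlap 132.42 mm² gives 738.74 mm² — area = 738.74 mm². So its area = 738.74 mm². Layer 13 (z = 2.6): the cube is present — its section is the full 23.5×22.5 rectangle (area 528.75 mm²); the cube at (2, 5.5) is absent (z outside [3.5, 14.5]); the r=10 sphere at (0, -2) contributes a regular 24-gon of circumradius √(10²−3.6²) = 9.330 (area = (24/2)·9.330²·sin(360°/24) = 270.33 mm²); After the difference (first − rest): starting from the 23.5×22.5 cube (528.75 mm²), the r=10 sphere at (0, -2) partially overlaps it — only the 49.19 mm² overlap (of its 270.33 mm²) is removed, clipping the outline — area = 479.56 mm²; the cylinder at (-1.5, 8) does not reach this height (z outside [9.5, 21]); Combining (union): only that combined region is present, so the union is just that shape — area = 479.56 mm². So its area = 479.56 mm². Layer 74 is larger (738.74 vs 479.56 mm²).

layer 74 (z = 14.8 mm)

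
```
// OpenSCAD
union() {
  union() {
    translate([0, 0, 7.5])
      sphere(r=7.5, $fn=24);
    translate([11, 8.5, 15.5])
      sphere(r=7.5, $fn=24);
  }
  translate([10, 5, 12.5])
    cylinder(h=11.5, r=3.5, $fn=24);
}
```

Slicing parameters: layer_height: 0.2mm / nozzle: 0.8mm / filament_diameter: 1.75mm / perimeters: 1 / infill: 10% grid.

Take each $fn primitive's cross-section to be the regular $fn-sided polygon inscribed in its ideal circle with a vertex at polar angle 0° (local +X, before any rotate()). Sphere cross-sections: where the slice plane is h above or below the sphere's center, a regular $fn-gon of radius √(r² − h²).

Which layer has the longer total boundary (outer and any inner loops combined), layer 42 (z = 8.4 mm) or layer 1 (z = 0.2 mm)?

layer 42 (z = 8.4 mm)

Layer 42 (z = 8.4): the r=7.5 sphere slices to a regular 24-gon of circumradius 7.446 (√(r²−h²) with h=0.9 from center) (perimeter = 2·24·7.446·sin(180°/24) = 46.65 mm); the sphere at (11, 8.5): section is a regular 24-gon, circumradius = √(r²−h²) = √(7.5²−7.1²) = 2.417 (perimeter = 2·24·2.417·sin(180°/24) = 15.14 mm); Merging all regions: the 2 present regions are separate (no shared area or edge), so areas and boundary lengths simply add and each stays a separate island — boundary = 61.79 mm; the cylinder at (10, 5) is absent (z outside [12.5, 24]); Combining (union): only the result so far is present, so the union is just that shape — boundary = 61.79 mm. So its perimeter = 61.79 mm. Layer 1 (z = 0.2): the r=7.5 sphere contributes a regular 24-gon of circumradius √(7.5²−7.3²) = 1.720 (perimeter = 2·24·1.720·sin(180°/24) = 10.78 mm); the sphere at (11, 8.5) is absent (|z−center|=15.300 > r=7.5); Combining (union): only the r=7.5 sphere is present, so the union is just that shape — boundary = 10.78 mm; the cylinder at (10, 5) is absent (z outside [12.5, 24]); Merging all regions: only the result so far is present, so the union is just that shape — boundary = 10.78 mm. So its perimeter = 10.78 mm. Layer 42 is larger (61.79 vs 10.78 mm).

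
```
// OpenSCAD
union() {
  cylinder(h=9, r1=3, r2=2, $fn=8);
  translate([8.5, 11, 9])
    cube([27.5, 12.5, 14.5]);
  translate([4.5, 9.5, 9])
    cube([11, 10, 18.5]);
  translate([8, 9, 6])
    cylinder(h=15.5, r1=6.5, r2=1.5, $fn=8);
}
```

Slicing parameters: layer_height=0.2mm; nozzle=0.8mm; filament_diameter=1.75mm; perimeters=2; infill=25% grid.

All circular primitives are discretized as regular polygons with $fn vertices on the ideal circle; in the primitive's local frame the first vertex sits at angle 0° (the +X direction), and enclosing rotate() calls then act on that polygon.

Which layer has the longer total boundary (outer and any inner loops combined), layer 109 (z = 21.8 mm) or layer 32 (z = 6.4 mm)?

Layer 109 (z = 21.8): the cone does not reach this height (z outside [0, 9]); the cube at (8.5, 11) (footprint 27.5×12.5) is included at this height (perimeter 80.00 mm); the cube at (4.5, 9.5) (footprint 11×10) is included at this height (perimeter 42.00 mm); the cone at (8, 9) is absent (z outside [6, 21.5]); Merging all regions: the regions partially overlap (shared area 59.50 mm²), so the edge portions inside another operand are dropped and the merged outline is re-measured after clipping — boundary = 91.00 mm. So its perimeter = 91.00 mm. Layer 32 (z = 6.4): the cone (r1=3→r2=2) has section circumradius 2.289 here — a regular 8-gon (perimeter = 2·8·2.289·sin(180°/8) = 14.01 mm); the cube at (8.5, 11) does not reach this height (z outside [9, 23.5]); the cube at (4.5, 9.5) does not reach this height (z outside [9, 27.5]); the cone at (8, 9) contributes a regular 8-gon of circumradius 6.371 (interpolated between r1=6.5 and r2=1.5 at t=0.026) (perimeter = 2·8·6.371·sin(180°/8) = 39.01 mm); Combining (union): the 2 present regions are separate (no shared area or edge), so areas and boundary lengths simply add and each stays a separate island — boundary = 53.02 mm. So its perimeter = 53.02 mm. Layer 109 is larger (91.00 vs 53.02 mm).

layer 109 (z = 21.8 mm)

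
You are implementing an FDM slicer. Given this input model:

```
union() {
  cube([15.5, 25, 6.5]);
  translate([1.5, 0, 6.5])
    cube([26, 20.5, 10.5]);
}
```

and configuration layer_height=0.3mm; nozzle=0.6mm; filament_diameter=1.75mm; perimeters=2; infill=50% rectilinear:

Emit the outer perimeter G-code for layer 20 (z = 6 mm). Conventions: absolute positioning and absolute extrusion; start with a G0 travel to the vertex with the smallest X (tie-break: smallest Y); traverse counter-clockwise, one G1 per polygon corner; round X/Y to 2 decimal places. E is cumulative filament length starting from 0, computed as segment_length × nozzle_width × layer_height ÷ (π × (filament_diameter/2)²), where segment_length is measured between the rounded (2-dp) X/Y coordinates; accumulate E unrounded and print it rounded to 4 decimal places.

At z = 6 mm: the cube (footprint 15.5×25) is included at this height; the cube at (1.5, 0) is absent (z outside [6.5, 17]); Merging all regions: only the 15.5×25 cube is present, so the union is just that shape — 1 connected region. The outline is a single polygon with 4 vertices. Extrusion per mm of travel: 0.6 × 0.3 / (π × 0.875²) = 0.074835. Accumulating E over each segment gives final E = 6.0617.

G0 X0.00 Y0.00 Z6.00
G1 X15.50 Y0.00 E1.1599
G1 X15.50 Y25.00 E3.0308
G1 X0.00 Y25.00 E4.1908
G1 X0.00 Y0.00 E6.0617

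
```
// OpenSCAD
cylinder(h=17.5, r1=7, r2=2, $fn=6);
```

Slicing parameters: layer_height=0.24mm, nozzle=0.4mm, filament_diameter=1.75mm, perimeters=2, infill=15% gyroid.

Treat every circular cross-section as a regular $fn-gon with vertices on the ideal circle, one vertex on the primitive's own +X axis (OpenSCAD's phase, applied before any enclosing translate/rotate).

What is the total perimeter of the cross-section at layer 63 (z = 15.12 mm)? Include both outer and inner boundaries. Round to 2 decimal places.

16.08 mm

At z = 15.12 mm: the cone: at t=0.864 of its height the radius interpolates to r₁+(r₂−r₁)t = 2.680, giving a regular 6-gon of that circumradius (perimeter = 2·6·2.680·sin(180°/6) = 16.08 mm). Overall, the cross-section is a single solid region. Total boundary length (outer) = 16.08 mm.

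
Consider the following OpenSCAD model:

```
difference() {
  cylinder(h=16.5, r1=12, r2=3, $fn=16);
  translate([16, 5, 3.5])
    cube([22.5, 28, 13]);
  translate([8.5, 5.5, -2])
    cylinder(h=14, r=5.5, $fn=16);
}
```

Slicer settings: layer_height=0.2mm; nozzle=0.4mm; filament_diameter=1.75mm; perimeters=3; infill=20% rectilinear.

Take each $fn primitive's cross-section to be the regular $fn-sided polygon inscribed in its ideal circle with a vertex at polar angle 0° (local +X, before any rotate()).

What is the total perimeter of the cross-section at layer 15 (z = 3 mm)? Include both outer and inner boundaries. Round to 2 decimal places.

68.07 mm

At z = 3 mm: the cone contributes a regular 16-gon of circumradius 10.364 (interpolated between r1=12 and r2=3 at t=0.182) (perimeter = 2·16·10.364·sin(180°/16) = 64.70 mm); the cube at (16, 5) does not reach this height (z outside [3.5, 16.5]); the cylinder at (8.5, 5.5): section is a regular 16-gon, circumradius r=5.5 (perimeter = 2·16·5.500·sin(180°/16) = 34.34 mm); After the difference (first − rest): starting from the cone, the r=5.5 cylinder at (8.5, 5.5) partially overlaps it — only the 42.06 mm² overlap (of its 92.61 mm²) is removed, clipping the outline — boundary = 68.07 mm. Overall, the cross-section is a single solid region. Total boundary length (outer) = 68.07 mm.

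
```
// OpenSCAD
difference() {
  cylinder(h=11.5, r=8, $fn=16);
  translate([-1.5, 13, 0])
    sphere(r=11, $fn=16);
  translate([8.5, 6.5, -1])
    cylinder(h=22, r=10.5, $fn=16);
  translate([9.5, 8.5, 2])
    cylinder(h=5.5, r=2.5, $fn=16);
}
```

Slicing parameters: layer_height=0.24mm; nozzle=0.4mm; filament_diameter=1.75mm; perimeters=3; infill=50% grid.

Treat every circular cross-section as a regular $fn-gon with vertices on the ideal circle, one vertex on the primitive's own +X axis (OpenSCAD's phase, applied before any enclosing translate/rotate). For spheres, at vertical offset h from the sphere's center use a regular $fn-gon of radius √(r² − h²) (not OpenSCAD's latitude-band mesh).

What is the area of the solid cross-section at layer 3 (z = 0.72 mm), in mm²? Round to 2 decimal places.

99.12 mm²

At z = 0.72 mm: the r=8 cylinder contributes a regular 16-gon of circumradius 8 (area = (16/2)·8.000²·sin(360°/16) = 195.93 mm²); the r=11 sphere at (-1.5, 13) slices to a regular 16-gon of circumradius 10.976 (√(r²−h²) with h=0.72 from center) (area = (16/2)·10.976²·sin(360°/16) = 368.85 mm²); the cylinder at (8.5, 6.5): section is a regular 16-gon, circumradius r=10.5 (area = (16/2)·10.500²·sin(360°/16) = 337.53 mm²); the cylinder at (9.5, 8.5) does not reach this height (z outside [2, 7.5]); Taking the first minus the rest: starting from the r=8 cylinder (195.93 mm²), the r=11 sphere at (-1.5, 13) partially overlaps it — only the 51.23 mm² overlap (of its 368.85 mm²) is removed, clipping the outline; the r=10.5 cylinder at (8.5, 6.5) partially overlaps it — only the 45.58 mm² overlap (of its 337.53 mm²) is removed, clipping the outline — area = 99.12 mm². Overall, the cross-section is a single solid region. Net area = 99.12 mm².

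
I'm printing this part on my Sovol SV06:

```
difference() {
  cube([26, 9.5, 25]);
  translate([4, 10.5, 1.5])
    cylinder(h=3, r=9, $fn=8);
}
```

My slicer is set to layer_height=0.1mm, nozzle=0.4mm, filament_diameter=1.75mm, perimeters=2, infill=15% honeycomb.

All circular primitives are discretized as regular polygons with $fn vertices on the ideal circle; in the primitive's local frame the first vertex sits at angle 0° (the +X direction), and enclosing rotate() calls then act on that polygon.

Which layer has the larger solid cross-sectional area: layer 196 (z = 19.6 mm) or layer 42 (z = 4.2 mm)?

Layer 196 (z = 19.6): the 26×9.5 cube contributes its full rectangle (area 247.00 mm²); the cylinder at (4, 10.5) does not reach this height (z outside [1.5, 4.5]); Subtracting the remaining from the first: none of the subtracted shapes is present at this height, so the 26×9.5 cube is unchanged — area = 247.00 mm². So its area = 247.00 mm². Layer 42 (z = 4.2): the cube is present — its section is the full 26×9.5 rectangle (area 247.00 mm²); the cylinder at (4, 10.5): section is a regular 8-gon, circumradius r=9 (area = (8/2)·9.000²·sin(360°/8) = 229.10 mm²); Taking the first minus the rest: starting from the 26×9.5 cube (247.00 mm²), the r=9 cylinder at (4, 10.5) partially overlaps it — only the 77.17 mm² overlap (of its 229.10 mm²) is removed, clipping the outline — area = 169.83 mm². So its area = 169.83 mm². Layer 196 is larger (247.00 vs 169.83 mm²).

layer 196 (z = 19.6 mm)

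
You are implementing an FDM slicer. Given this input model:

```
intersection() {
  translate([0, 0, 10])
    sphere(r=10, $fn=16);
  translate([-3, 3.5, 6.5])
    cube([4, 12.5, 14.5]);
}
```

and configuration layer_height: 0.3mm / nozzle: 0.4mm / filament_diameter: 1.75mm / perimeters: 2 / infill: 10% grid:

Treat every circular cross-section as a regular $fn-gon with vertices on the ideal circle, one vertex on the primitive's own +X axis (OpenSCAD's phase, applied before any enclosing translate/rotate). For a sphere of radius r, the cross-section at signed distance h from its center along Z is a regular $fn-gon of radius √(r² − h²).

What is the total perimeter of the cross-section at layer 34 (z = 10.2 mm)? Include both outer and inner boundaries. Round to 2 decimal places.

20.28 mm

At z = 10.2 mm: the r=10 sphere slices to a regular 16-gon of circumradius 9.998 (√(r²−h²) with h=0.2 from center) (perimeter = 2·16·9.998·sin(180°/16) = 62.42 mm); the cube at (-3, 3.5) is present — its section is the full 4×12.5 rectangle (perimeter 33.00 mm); After intersecting: the 4×12.5 cube at (-3, 3.5) partially overlaps the r=10 sphere; clipping to the common part keeps 25.00 mm² — boundary = 20.28 mm. Overall, the cross-section is a single solid region. Total boundary length (outer) = 20.28 mm.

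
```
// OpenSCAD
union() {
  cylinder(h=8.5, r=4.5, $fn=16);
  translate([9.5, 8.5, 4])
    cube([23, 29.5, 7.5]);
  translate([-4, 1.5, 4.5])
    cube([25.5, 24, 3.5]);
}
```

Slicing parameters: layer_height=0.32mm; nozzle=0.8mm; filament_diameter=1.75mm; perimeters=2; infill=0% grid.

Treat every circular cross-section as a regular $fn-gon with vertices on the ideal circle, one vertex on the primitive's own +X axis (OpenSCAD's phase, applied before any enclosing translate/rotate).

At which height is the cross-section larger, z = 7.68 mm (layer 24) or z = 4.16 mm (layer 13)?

Layer 24 (z = 7.68): the r=4.5 cylinder gives a regular 16-gon of circumradius 4.5 (constant along its height) (area = (16/2)·4.500²·sin(360°/16) = 61.99 mm²); the cube at (9.5, 8.5) (footprint 23×29.5) is included at this height (area 678.50 mm²); the cube at (-4, 1.5) (footprint 25.5×24) is included at this height (area 612.00 mm²); Combining (union): the regions partially overlap — summed areas 1352.49 mm² minus the doubly-counted overlap 221.89 mm² gives 1130.61 mm² — area = 1130.61 mm². So its area = 1130.61 mm². Layer 13 (z = 4.16): the r=4.5 cylinder gives a regular 16-gon of circumradius 4.5 (constant along its height) (area = (16/2)·4.500²·sin(360°/16) = 61.99 mm²); the cube at (9.5, 8.5) is present — its section is the full 23×29.5 rectangle (area 678.50 mm²); the cube at (-4, 1.5) is absent (z outside [4.5, 8]); Taking the union: the 2 present regions are separate (no shared area or edge), so areas and boundary lengths simply add and each stays a separate island — area = 740.49 mm². So its area = 740.49 mm². Layer 24 is larger (1130.61 vs 740.49 mm²).

layer 24 (z = 7.68 mm)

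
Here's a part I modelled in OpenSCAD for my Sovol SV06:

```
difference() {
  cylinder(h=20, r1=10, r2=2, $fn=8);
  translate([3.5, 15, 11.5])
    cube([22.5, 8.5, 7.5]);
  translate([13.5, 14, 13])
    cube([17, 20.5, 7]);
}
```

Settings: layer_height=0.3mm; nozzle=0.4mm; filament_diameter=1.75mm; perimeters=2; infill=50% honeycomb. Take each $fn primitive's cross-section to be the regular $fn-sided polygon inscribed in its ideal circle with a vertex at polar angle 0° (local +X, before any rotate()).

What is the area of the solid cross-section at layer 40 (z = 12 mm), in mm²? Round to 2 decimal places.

76.48 mm²

At z = 12 mm: the cone: at t=0.600 of its height the radius interpolates to r₁+(r₂−r₁)t = 5.200, giving a regular 8-gon of that circumradius (area = (8/2)·5.200²·sin(360°/8) = 76.48 mm²); the cube at (3.5, 15) is present — its section is the full 22.5×8.5 rectangle (area 191.25 mm²); the cube at (13.5, 14) is absent (z outside [13, 20]); Subtracting the remaining from the first: starting from the cone (76.48 mm²), the 22.5×8.5 cube at (3.5, 15) misses the remaining region (no effect) — area = 76.48 mm². Overall, the cross-section is a single solid region. Net area = 76.48 mm².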